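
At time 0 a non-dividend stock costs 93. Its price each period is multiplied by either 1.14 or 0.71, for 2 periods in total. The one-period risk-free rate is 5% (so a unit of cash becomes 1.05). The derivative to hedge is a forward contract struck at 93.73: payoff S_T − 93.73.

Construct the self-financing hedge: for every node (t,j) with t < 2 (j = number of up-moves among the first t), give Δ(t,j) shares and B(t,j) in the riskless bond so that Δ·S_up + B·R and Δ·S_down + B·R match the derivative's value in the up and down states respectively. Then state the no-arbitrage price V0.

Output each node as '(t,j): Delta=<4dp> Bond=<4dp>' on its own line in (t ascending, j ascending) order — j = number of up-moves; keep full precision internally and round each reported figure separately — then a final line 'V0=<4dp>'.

(0,0): Delta=1.0000 Bond=-85.0159
(1,0): Delta=1.0000 Bond=-89.2667
(1,1): Delta=1.0000 Bond=-89.2667
V0=7.9841

Risk-neutral probability p* = (R−d)/(u−d) = (1.05−0.71)/(1.14−0.71) = 0.7907.
Terminal values V(2,·): V(2,0)=-46.8487, V(2,1)=-18.4558, V(2,2)=27.1328
(1,0): S=66.0300. Δ = (V_up−V_dn)/(S_up−S_dn) = (-18.4558−-46.8487)/(75.2742−46.8813) = 1.0000. V = [p*·-18.4558 + (1−p*)·-46.8487]/1.05 = -23.2367. B = V − Δ·S = -89.2667.
(1,1): S=106.0200. Δ = (V_up−V_dn)/(S_up−S_dn) = (27.1328−-18.4558)/(120.8628−75.2742) = 1.0000. V = [p*·27.1328 + (1−p*)·-18.4558]/1.05 = 16.7533. B = V − Δ·S = -89.2667.
(0,0): S=93.0000. Δ = (V_up−V_dn)/(S_up−S_dn) = (16.7533−-23.2367)/(106.0200−66.0300) = 1.0000. V = [p*·16.7533 + (1−p*)·-23.2367]/1.05 = 7.9841. B = V − Δ·S = -85.0159.
Root portfolio cost Δ·93+B reproduces V0=7.9841.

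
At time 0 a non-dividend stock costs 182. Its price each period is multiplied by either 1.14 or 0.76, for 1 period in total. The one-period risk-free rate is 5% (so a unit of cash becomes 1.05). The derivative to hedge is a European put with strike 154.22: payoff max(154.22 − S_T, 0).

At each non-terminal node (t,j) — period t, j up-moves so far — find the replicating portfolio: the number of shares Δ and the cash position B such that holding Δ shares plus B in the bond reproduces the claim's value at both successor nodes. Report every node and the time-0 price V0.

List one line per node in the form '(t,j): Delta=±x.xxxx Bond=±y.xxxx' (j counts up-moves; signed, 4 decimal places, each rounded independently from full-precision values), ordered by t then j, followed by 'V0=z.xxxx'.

Since d<R<u, set p* = (R−d)/(u−d) = 0.7632; price each node as the discounted p*-expectation of its children.
At expiry t=1: V(1,0)=15.9000, V(1,1)=0.0000
(0,0): S=182.0000. Δ = (V_up−V_dn)/(S_up−S_dn) = (0.0000−15.9000)/(207.4800−138.3200) = -0.2299. V = [p*·0.0000 + (1−p*)·15.9000]/1.05 = 3.5865. B = V − Δ·S = 45.4286.
Check: Δ(0,0)·S0 + B(0,0) = 3.5865 = V0.

(0,0): Delta=-0.2299 Bond=45.4286
V0=3.5865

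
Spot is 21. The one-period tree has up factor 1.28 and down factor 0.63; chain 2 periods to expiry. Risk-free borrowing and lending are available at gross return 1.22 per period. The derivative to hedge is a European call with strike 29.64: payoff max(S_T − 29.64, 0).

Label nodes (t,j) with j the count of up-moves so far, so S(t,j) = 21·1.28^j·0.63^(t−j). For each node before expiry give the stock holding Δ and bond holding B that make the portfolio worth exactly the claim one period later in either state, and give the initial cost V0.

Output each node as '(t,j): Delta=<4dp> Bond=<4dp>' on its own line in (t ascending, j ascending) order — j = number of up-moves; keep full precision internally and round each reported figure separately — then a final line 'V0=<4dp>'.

No-arbitrage ⇒ martingale measure with p* = (R−d)/(u−d) = 0.9077.
Terminal payoffs: V(2,0)=0.0000, V(2,1)=0.0000, V(2,2)=4.7664
  t=1,j=0: stock 13.2300 → up 16.9344 (V=0.0000), down 8.3349 (V=0.0000). Price 0.0000; hedge Δ=0.0000, bond B=0.0000.
  t=1,j=1: stock 26.8800 → up 34.4064 (V=4.7664), down 16.9344 (V=0.0000). Price 3.5462; hedge Δ=0.2728, bond B=-3.7867.
  t=0,j=0: stock 21.0000 → up 26.8800 (V=3.5462), down 13.2300 (V=0.0000). Price 2.6384; hedge Δ=0.2598, bond B=-2.8173.
Each (Δ,B) replicates both successor values, so the strategy is self-financing and V0 is arbitrage-free.

(0,0): Delta=0.2598 Bond=-2.8173
(1,0): Delta=0.0000 Bond=0.0000
(1,1): Delta=0.2728 Bond=-3.7867
V0=2.6384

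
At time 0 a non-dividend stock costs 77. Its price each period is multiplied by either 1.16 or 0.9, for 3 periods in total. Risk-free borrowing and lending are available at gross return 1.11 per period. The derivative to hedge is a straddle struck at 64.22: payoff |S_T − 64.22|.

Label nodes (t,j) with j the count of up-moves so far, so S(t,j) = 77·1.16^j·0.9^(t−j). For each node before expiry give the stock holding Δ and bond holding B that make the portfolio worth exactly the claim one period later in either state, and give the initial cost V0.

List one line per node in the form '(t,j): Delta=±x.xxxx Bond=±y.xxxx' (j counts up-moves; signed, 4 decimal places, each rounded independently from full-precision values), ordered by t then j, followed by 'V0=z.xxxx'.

The replicating-portfolio and risk-neutral prices coincide; use p* = (1.11−0.9)/(1.16−0.9) = 0.8077 for the latter.
Terminal values V(3,·): V(3,0)=8.0870, V(3,1)=8.1292, V(3,2)=29.0301, V(3,3)=55.9690
Node (2,0) S=62.3700: V=(p*·8.1292+(1−p*)·8.0870)/1.11=7.3163; Δ=(8.1292−8.0870)/(72.3492−56.1330)=0.0026; B=V−Δ·S=7.1540
Node (2,1) S=80.3880: V=(p*·29.0301+(1−p*)·8.1292)/1.11=22.5321; Δ=(29.0301−8.1292)/(93.2501−72.3492)=1.0000; B=V−Δ·S=-57.8559
Node (2,2) S=103.6112: V=(p*·55.9690+(1−p*)·29.0301)/1.11=45.7553; Δ=(55.9690−29.0301)/(120.1890−93.2501)=1.0000; B=V−Δ·S=-57.8559
Node (1,0) S=69.3000: V=(p*·22.5321+(1−p*)·7.3163)/1.11=17.6631; Δ=(22.5321−7.3163)/(80.3880−62.3700)=0.8445; B=V−Δ·S=-40.8594
Node (1,1) S=89.3200: V=(p*·45.7553+(1−p*)·22.5321)/1.11=37.1976; Δ=(45.7553−22.5321)/(103.6112−80.3880)=1.0000; B=V−Δ·S=-52.1224
Node (0,0) S=77.0000: V=(p*·37.1976+(1−p*)·17.6631)/1.11=30.1270; Δ=(37.1976−17.6631)/(89.3200−69.3000)=0.9758; B=V−Δ·S=-45.0058
The time-0 hedge costs 30.1270, which is the no-arbitrage price.

(0,0): Delta=0.9758 Bond=-45.0058
(1,0): Delta=0.8445 Bond=-40.8594
(1,1): Delta=1.0000 Bond=-52.1224
(2,0): Delta=0.0026 Bond=7.1540
(2,1): Delta=1.0000 Bond=-57.8559
(2,2): Delta=1.0000 Bond=-57.8559
V0=30.1270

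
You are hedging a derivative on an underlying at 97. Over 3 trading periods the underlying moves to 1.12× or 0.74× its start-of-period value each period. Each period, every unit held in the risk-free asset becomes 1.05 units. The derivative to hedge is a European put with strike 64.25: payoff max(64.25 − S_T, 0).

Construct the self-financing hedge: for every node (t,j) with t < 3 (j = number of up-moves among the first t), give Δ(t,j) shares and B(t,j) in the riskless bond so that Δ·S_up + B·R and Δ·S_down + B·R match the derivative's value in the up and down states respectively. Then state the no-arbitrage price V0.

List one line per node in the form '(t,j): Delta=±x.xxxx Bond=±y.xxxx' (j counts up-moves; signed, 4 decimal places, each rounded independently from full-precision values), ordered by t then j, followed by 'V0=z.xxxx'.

(0,0): Delta=-0.0520 Bond=5.5249
(1,0): Delta=-0.2654 Bond=21.1135
(1,1): Delta=-0.0202 Bond=2.3435
(2,0): Delta=-1.0000 Bond=61.1905
(2,1): Delta=-0.1558 Bond=13.3579
(2,2): Delta=0.0000 Bond=0.0000
V0=0.4761

The replicating-portfolio and risk-neutral prices coincide; use p* = (1.05−0.74)/(1.12−0.74) = 0.8158 for the latter.
At expiry t=3: V(3,0)=24.9433, V(3,1)=4.7587, V(3,2)=0.0000, V(3,3)=0.0000
(2,0): S=53.1172. Δ = (V_up−V_dn)/(S_up−S_dn) = (4.7587−24.9433)/(59.4913−39.3067) = -1.0000. V = [p*·4.7587 + (1−p*)·24.9433]/1.05 = 8.0733. B = V − Δ·S = 61.1905.
(2,1): S=80.3936. Δ = (V_up−V_dn)/(S_up−S_dn) = (0.0000−4.7587)/(90.0408−59.4913) = -0.1558. V = [p*·0.0000 + (1−p*)·4.7587]/1.05 = 0.8349. B = V − Δ·S = 13.3579.
(2,2): S=121.6768. Δ = (V_up−V_dn)/(S_up−S_dn) = (0.0000−0.0000)/(136.2780−90.0408) = 0.0000. V = [p*·0.0000 + (1−p*)·0.0000]/1.05 = 0.0000. B = V − Δ·S = 0.0000.
(1,0): S=71.7800. Δ = (V_up−V_dn)/(S_up−S_dn) = (0.8349−8.0733)/(80.3936−53.1172) = -0.2654. V = [p*·0.8349 + (1−p*)·8.0733]/1.05 = 2.0650. B = V − Δ·S = 21.1135.
(1,1): S=108.6400. Δ = (V_up−V_dn)/(S_up−S_dn) = (0.0000−0.8349)/(121.6768−80.3936) = -0.0202. V = [p*·0.0000 + (1−p*)·0.8349]/1.05 = 0.1465. B = V − Δ·S = 2.3435.
(0,0): S=97.0000. Δ = (V_up−V_dn)/(S_up−S_dn) = (0.1465−2.0650)/(108.6400−71.7800) = -0.0520. V = [p*·0.1465 + (1−p*)·2.0650]/1.05 = 0.4761. B = V − Δ·S = 5.5249.
Each (Δ,B) replicates both successor values, so the strategy is self-financing and V0 is arbitrage-free.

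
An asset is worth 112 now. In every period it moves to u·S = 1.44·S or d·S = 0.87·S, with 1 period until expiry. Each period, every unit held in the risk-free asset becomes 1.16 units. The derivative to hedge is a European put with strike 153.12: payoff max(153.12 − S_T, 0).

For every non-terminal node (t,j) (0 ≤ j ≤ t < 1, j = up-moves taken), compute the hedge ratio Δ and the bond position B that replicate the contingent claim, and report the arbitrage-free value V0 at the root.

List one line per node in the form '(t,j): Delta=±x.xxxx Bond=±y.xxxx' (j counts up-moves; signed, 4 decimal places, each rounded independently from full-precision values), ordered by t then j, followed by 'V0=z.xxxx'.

The replicating-portfolio and risk-neutral prices coincide; use p* = (1.16−0.87)/(1.44−0.87) = 0.5088 for the latter.
Terminal values V(1,·): V(1,0)=55.6800, V(1,1)=0.0000
Node (0,0) S=112.0000: V=(p*·0.0000+(1−p*)·55.6800)/1.16=23.5789; Δ=(0.0000−55.6800)/(161.2800−97.4400)=-0.8722; B=V−Δ·S=121.2632
Each (Δ,B) replicates both successor values, so the strategy is self-financing and V0 is arbitrage-free.

(0,0): Delta=-0.8722 Bond=121.2632
V0=23.5789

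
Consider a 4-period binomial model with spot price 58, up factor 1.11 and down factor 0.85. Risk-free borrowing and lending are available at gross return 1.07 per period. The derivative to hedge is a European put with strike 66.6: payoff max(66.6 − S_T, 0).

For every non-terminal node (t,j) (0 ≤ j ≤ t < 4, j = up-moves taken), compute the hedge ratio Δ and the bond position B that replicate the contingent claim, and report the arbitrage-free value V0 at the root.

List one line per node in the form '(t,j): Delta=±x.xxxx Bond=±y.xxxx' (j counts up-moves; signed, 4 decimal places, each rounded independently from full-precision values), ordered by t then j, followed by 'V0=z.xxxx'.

The replicating-portfolio and risk-neutral prices coincide; use p* = (1.07−0.85)/(1.11−0.85) = 0.8462 for the latter.
At expiry t=4: V(4,0)=36.3236, V(4,1)=27.0626, V(4,2)=14.9688, V(4,3)=0.0000, V(4,4)=0.0000
Node (3,0) S=35.6192: V=(p*·27.0626+(1−p*)·36.3236)/1.07=26.6237; Δ=(27.0626−36.3236)/(39.5374−30.2764)=-1.0000; B=V−Δ·S=62.2430
Node (3,1) S=46.5145: V=(p*·14.9688+(1−p*)·27.0626)/1.07=15.7284; Δ=(14.9688−27.0626)/(51.6312−39.5374)=-1.0000; B=V−Δ·S=62.2430
Node (3,2) S=60.7425: V=(p*·0.0000+(1−p*)·14.9688)/1.07=2.1522; Δ=(0.0000−14.9688)/(67.4242−51.6312)=-0.9478; B=V−Δ·S=59.7247
Node (3,3) S=79.3226: V=(p*·0.0000+(1−p*)·0.0000)/1.07=0.0000; Δ=(0.0000−0.0000)/(88.0481−67.4242)=0.0000; B=V−Δ·S=0.0000
Node (2,0) S=41.9050: V=(p*·15.7284+(1−p*)·26.6237)/1.07=16.2660; Δ=(15.7284−26.6237)/(46.5145−35.6192)=-1.0000; B=V−Δ·S=58.1710
Node (2,1) S=54.7230: V=(p*·2.1522+(1−p*)·15.7284)/1.07=3.9634; Δ=(2.1522−15.7284)/(60.7425−46.5146)=-0.9542; B=V−Δ·S=56.1796
Node (2,2) S=71.4618: V=(p*·0.0000+(1−p*)·2.1522)/1.07=0.3095; Δ=(0.0000−2.1522)/(79.3226−60.7425)=-0.1158; B=V−Δ·S=8.5873
Node (1,0) S=49.3000: V=(p*·3.9634+(1−p*)·16.2660)/1.07=5.4730; Δ=(3.9634−16.2660)/(54.7230−41.9050)=-0.9598; B=V−Δ·S=52.7906
Node (1,1) S=64.3800: V=(p*·0.3095+(1−p*)·3.9634)/1.07=0.8146; Δ=(0.3095−3.9634)/(71.4618−54.7230)=-0.2183; B=V−Δ·S=14.8684
Node (0,0) S=58.0000: V=(p*·0.8146+(1−p*)·5.4730)/1.07=1.4311; Δ=(0.8146−5.4730)/(64.3800−49.3000)=-0.3089; B=V−Δ·S=19.3482
Check: Δ(0,0)·S0 + B(0,0) = 1.4311 = V0.

(0,0): Delta=-0.3089 Bond=19.3482
(1,0): Delta=-0.9598 Bond=52.7906
(1,1): Delta=-0.2183 Bond=14.8684
(2,0): Delta=-1.0000 Bond=58.1710
(2,1): Delta=-0.9542 Bond=56.1796
(2,2): Delta=-0.1158 Bond=8.5873
(3,0): Delta=-1.0000 Bond=62.2430
(3,1): Delta=-1.0000 Bond=62.2430
(3,2): Delta=-0.9478 Bond=59.7247
(3,3): Delta=0.0000 Bond=0.0000
V0=1.4311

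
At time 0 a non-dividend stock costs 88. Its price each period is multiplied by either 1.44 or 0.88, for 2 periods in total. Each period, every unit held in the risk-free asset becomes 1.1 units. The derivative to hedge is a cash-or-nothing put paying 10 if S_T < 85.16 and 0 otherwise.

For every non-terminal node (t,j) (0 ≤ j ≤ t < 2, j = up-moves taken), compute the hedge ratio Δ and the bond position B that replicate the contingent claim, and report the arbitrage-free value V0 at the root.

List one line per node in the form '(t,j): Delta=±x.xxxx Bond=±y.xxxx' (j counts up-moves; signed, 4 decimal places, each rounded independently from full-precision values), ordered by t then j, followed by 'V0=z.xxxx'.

Risk-neutral probability p* = (R−d)/(u−d) = (1.1−0.88)/(1.44−0.88) = 0.3929.
Terminal payoffs: V(2,0)=10.0000, V(2,1)=0.0000, V(2,2)=0.0000
(1,0): S=77.4400. Δ = (V_up−V_dn)/(S_up−S_dn) = (0.0000−10.0000)/(111.5136−68.1472) = -0.2306. V = [p*·0.0000 + (1−p*)·10.0000]/1.1 = 5.5195. B = V − Δ·S = 23.3766.
(1,1): S=126.7200. Δ = (V_up−V_dn)/(S_up−S_dn) = (0.0000−0.0000)/(182.4768−111.5136) = 0.0000. V = [p*·0.0000 + (1−p*)·0.0000]/1.1 = 0.0000. B = V − Δ·S = 0.0000.
(0,0): S=88.0000. Δ = (V_up−V_dn)/(S_up−S_dn) = (0.0000−5.5195)/(126.7200−77.4400) = -0.1120. V = [p*·0.0000 + (1−p*)·5.5195]/1.1 = 3.0465. B = V − Δ·S = 12.9027.
Self-financing check: at every node Δ·S+B equals the discounted successor values.

(0,0): Delta=-0.1120 Bond=12.9027
(1,0): Delta=-0.2306 Bond=23.3766
(1,1): Delta=0.0000 Bond=0.0000
V0=3.0465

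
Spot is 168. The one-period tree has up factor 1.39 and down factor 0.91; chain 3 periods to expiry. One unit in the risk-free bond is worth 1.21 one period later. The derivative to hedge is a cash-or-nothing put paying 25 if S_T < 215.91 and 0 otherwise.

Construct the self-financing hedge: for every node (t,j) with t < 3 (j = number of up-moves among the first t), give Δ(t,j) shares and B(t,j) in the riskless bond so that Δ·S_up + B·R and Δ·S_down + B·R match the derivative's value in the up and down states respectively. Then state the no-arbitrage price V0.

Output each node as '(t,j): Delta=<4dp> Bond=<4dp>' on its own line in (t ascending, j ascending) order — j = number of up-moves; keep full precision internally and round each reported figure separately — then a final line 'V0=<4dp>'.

(0,0): Delta=-0.0993 Bond=21.1402
(1,0): Delta=-0.1760 Bond=37.3078
(1,1): Delta=-0.0691 Bond=18.5427
(2,0): Delta=0.0000 Bond=20.6612
(2,1): Delta=-0.2451 Bond=59.8313
(2,2): Delta=0.0000 Bond=0.0000
V0=4.4651

Under the risk-neutral measure, an up-move has probability p* = (R−d)/(u−d) = 0.6250 and values discount at R = 1.21.
At expiry t=3: V(3,0)=25.0000, V(3,1)=25.0000, V(3,2)=0.0000, V(3,3)=0.0000
(2,0): S=139.1208. Δ = (V_up−V_dn)/(S_up−S_dn) = (25.0000−25.0000)/(193.3779−126.5999) = 0.0000. V = [p*·25.0000 + (1−p*)·25.0000]/1.21 = 20.6612. B = V − Δ·S = 20.6612.
(2,1): S=212.5032. Δ = (V_up−V_dn)/(S_up−S_dn) = (0.0000−25.0000)/(295.3794−193.3779) = -0.2451. V = [p*·0.0000 + (1−p*)·25.0000]/1.21 = 7.7479. B = V − Δ·S = 59.8313.
(2,2): S=324.5928. Δ = (V_up−V_dn)/(S_up−S_dn) = (0.0000−0.0000)/(451.1840−295.3794) = 0.0000. V = [p*·0.0000 + (1−p*)·0.0000]/1.21 = 0.0000. B = V − Δ·S = 0.0000.
(1,0): S=152.8800. Δ = (V_up−V_dn)/(S_up−S_dn) = (7.7479−20.6612)/(212.5032−139.1208) = -0.1760. V = [p*·7.7479 + (1−p*)·20.6612]/1.21 = 10.4053. B = V − Δ·S = 37.3078.
(1,1): S=233.5200. Δ = (V_up−V_dn)/(S_up−S_dn) = (0.0000−7.7479)/(324.5928−212.5032) = -0.0691. V = [p*·0.0000 + (1−p*)·7.7479]/1.21 = 2.4012. B = V − Δ·S = 18.5427.
(0,0): S=168.0000. Δ = (V_up−V_dn)/(S_up−S_dn) = (2.4012−10.4053)/(233.5200−152.8800) = -0.0993. V = [p*·2.4012 + (1−p*)·10.4053]/1.21 = 4.4651. B = V − Δ·S = 21.1402.
Root portfolio cost Δ·168+B reproduces V0=4.4651.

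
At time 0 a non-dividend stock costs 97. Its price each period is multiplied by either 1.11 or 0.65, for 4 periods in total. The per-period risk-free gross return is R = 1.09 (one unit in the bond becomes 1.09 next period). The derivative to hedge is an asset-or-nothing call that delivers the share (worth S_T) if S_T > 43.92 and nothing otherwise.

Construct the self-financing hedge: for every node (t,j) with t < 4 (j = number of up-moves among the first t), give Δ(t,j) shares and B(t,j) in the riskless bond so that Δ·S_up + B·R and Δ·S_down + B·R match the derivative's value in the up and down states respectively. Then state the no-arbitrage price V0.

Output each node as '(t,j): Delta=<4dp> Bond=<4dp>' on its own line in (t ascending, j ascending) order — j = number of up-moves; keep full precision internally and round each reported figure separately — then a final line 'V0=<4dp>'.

Under the risk-neutral measure, an up-move has probability p* = (R−d)/(u−d) = 0.9565 and values discount at R = 1.09.
Terminal payoffs: V(4,0)=0.0000, V(4,1)=0.0000, V(4,2)=50.4945, V(4,3)=86.2291, V(4,4)=147.2528
Node (3,0) S=26.6386: V=(p*·0.0000+(1−p*)·0.0000)/1.09=0.0000; Δ=(0.0000−0.0000)/(29.5689−17.3151)=0.0000; B=V−Δ·S=0.0000
Node (3,1) S=45.4906: V=(p*·50.4945+(1−p*)·0.0000)/1.09=44.3111; Δ=(50.4945−0.0000)/(50.4945−29.5689)=2.4130; B=V−Δ·S=-65.4596
Node (3,2) S=77.6839: V=(p*·86.2291+(1−p*)·50.4945)/1.09=77.6839; Δ=(86.2291−50.4945)/(86.2291−50.4945)=1.0000; B=V−Δ·S=0.0000
Node (3,3) S=132.6602: V=(p*·147.2528+(1−p*)·86.2291)/1.09=132.6602; Δ=(147.2528−86.2291)/(147.2528−86.2291)=1.0000; B=V−Δ·S=0.0000
Node (2,0) S=40.9825: V=(p*·44.3111+(1−p*)·0.0000)/1.09=38.8849; Δ=(44.3111−0.0000)/(45.4906−26.6386)=2.3505; B=V−Δ·S=-57.4436
Node (2,1) S=69.9855: V=(p*·77.6839+(1−p*)·44.3111)/1.09=69.9385; Δ=(77.6839−44.3111)/(77.6839−45.4906)=1.0366; B=V−Δ·S=-2.6111
Node (2,2) S=119.5137: V=(p*·132.6602+(1−p*)·77.6839)/1.09=119.5137; Δ=(132.6602−77.6839)/(132.6602−77.6839)=1.0000; B=V−Δ·S=0.0000
Node (1,0) S=63.0500: V=(p*·69.9385+(1−p*)·38.8849)/1.09=62.9250; Δ=(69.9385−38.8849)/(69.9855−40.9825)=1.0707; B=V−Δ·S=-4.5827
Node (1,1) S=107.6700: V=(p*·119.5137+(1−p*)·69.9385)/1.09=107.6681; Δ=(119.5137−69.9385)/(119.5137−69.9855)=1.0009; B=V−Δ·S=-0.1042
Node (0,0) S=97.0000: V=(p*·107.6681+(1−p*)·62.9250)/1.09=96.9934; Δ=(107.6681−62.9250)/(107.6700−63.0500)=1.0028; B=V−Δ·S=-0.2742
Root portfolio cost Δ·97+B reproduces V0=96.9934.

(0,0): Delta=1.0028 Bond=-0.2742
(1,0): Delta=1.0707 Bond=-4.5827
(1,1): Delta=1.0009 Bond=-0.1042
(2,0): Delta=2.3505 Bond=-57.4436
(2,1): Delta=1.0366 Bond=-2.6111
(2,2): Delta=1.0000 Bond=0.0000
(3,0): Delta=0.0000 Bond=0.0000
(3,1): Delta=2.4130 Bond=-65.4596
(3,2): Delta=1.0000 Bond=0.0000
(3,3): Delta=1.0000 Bond=0.0000
V0=96.9934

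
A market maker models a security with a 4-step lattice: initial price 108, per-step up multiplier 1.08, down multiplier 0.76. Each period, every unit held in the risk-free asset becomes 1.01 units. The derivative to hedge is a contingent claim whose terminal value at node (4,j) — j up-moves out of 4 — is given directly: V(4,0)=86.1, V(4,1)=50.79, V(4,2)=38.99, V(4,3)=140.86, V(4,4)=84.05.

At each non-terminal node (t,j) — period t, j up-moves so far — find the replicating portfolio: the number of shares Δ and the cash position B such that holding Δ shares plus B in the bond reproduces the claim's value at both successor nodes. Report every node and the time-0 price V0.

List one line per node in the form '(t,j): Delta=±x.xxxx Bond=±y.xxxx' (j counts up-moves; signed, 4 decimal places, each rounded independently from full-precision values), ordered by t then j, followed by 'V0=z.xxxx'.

(0,0): Delta=0.3376 Bond=58.4579
(1,0): Delta=2.1070 Bond=-86.1884
(1,1): Delta=-0.0110 Bond=99.7071
(2,0): Delta=-0.8404 Bond=96.8074
(2,1): Delta=2.6877 Bond=-138.5304
(2,2): Delta=-0.5428 Bond=167.6899
(3,0): Delta=-2.3275 Bond=168.2785
(3,1): Delta=-0.5473 Bond=78.0347
(3,2): Delta=3.3252 Bond=-200.9418
(3,3): Delta=-1.3049 Bond=273.0532
V0=94.9194

The replicating-portfolio and risk-neutral prices coincide; use p* = (1.01−0.76)/(1.08−0.76) = 0.7812 for the latter.
Payoff layer (t=4): V(4,0)=86.1000, V(4,1)=50.7900, V(4,2)=38.9900, V(4,3)=140.8600, V(4,4)=84.0500
  t=3,j=0: stock 47.4094 → up 51.2022 (V=50.7900), down 36.0312 (V=86.1000). Price 57.9347; hedge Δ=-2.3275, bond B=168.2785.
  t=3,j=1: stock 67.3713 → up 72.7610 (V=38.9900), down 51.2022 (V=50.7900). Price 41.1597; hedge Δ=-0.5473, bond B=78.0347.
  t=3,j=2: stock 95.7381 → up 103.3972 (V=140.8600), down 72.7610 (V=38.9900). Price 117.4019; hedge Δ=3.3252, bond B=-200.9418.
  t=3,j=3: stock 136.0489 → up 146.9328 (V=84.0500), down 103.3972 (V=140.8600). Price 95.5220; hedge Δ=-1.3049, bond B=273.0532.
  t=2,j=0: stock 62.3808 → up 67.3713 (V=41.1597), down 47.4094 (V=57.9347). Price 44.3853; hedge Δ=-0.8404, bond B=96.8074.
  t=2,j=1: stock 88.6464 → up 95.7381 (V=117.4019), down 67.3713 (V=41.1597). Price 99.7267; hedge Δ=2.6877, bond B=-138.5304.
  t=2,j=2: stock 125.9712 → up 136.0489 (V=95.5220), down 95.7381 (V=117.4019). Price 99.3151; hedge Δ=-0.5428, bond B=167.6899.
  t=1,j=0: stock 82.0800 → up 88.6464 (V=99.7267), down 62.3808 (V=44.3853). Price 86.7532; hedge Δ=2.1070, bond B=-86.1884.
  t=1,j=1: stock 116.6400 → up 125.9712 (V=99.3151), down 88.6464 (V=99.7267). Price 98.4209; hedge Δ=-0.0110, bond B=99.7071.
  t=0,j=0: stock 108.0000 → up 116.6400 (V=98.4209), down 82.0800 (V=86.7532). Price 94.9194; hedge Δ=0.3376, bond B=58.4579.
Root portfolio cost Δ·108+B reproduces V0=94.9194.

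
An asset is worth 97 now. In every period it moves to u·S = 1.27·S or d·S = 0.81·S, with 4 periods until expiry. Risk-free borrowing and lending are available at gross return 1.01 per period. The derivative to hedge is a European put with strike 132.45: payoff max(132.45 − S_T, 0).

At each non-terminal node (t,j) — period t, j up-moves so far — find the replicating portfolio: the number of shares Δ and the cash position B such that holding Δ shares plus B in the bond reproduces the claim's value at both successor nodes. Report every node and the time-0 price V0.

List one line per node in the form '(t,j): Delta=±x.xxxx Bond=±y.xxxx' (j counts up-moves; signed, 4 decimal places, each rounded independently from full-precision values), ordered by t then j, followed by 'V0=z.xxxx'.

Since d<R<u, set p* = (R−d)/(u−d) = 0.4348; price each node as the discounted p*-expectation of its children.
Payoff layer (t=4): V(4,0)=90.6947, V(4,1)=66.9818, V(4,2)=29.8023, V(4,3)=0.0000, V(4,4)=0.0000
  t=3,j=0: stock 51.5498 → up 65.4682 (V=66.9818), down 41.7553 (V=90.6947). Price 79.5888; hedge Δ=-1.0000, bond B=131.1386.
  t=3,j=1: stock 80.8250 → up 102.6477 (V=29.8023), down 65.4682 (V=66.9818). Price 50.3137; hedge Δ=-1.0000, bond B=131.1386.
  t=3,j=2: stock 126.7256 → up 160.9415 (V=0.0000), down 102.6477 (V=29.8023). Price 16.6780; hedge Δ=-0.5112, bond B=81.4656.
  t=3,j=3: stock 198.6932 → up 252.3403 (V=0.0000), down 160.9415 (V=0.0000). Price 0.0000; hedge Δ=0.0000, bond B=0.0000.
  t=2,j=0: stock 63.6417 → up 80.8250 (V=50.3137), down 51.5498 (V=79.5888). Price 66.1985; hedge Δ=-1.0000, bond B=129.8402.
  t=2,j=1: stock 99.7839 → up 126.7256 (V=16.6780), down 80.8250 (V=50.3137). Price 35.3361; hedge Δ=-0.7328, bond B=108.4571.
  t=2,j=2: stock 156.4513 → up 198.6932 (V=0.0000), down 126.7256 (V=16.6780). Price 9.3334; hedge Δ=-0.2317, bond B=45.5899.
  t=1,j=0: stock 78.5700 → up 99.7839 (V=35.3361), down 63.6417 (V=66.1985). Price 52.2575; hedge Δ=-0.8539, bond B=119.3497.
  t=1,j=1: stock 123.1900 → up 156.4513 (V=9.3334), down 99.7839 (V=35.3361). Price 23.7926; hedge Δ=-0.4589, bond B=80.3203.
  t=0,j=0: stock 97.0000 → up 123.1900 (V=23.7926), down 78.5700 (V=52.2575). Price 39.4866; hedge Δ=-0.6379, bond B=101.3667.
Self-financing check: at every node Δ·S+B equals the discounted successor values.

(0,0): Delta=-0.6379 Bond=101.3667
(1,0): Delta=-0.8539 Bond=119.3497
(1,1): Delta=-0.4589 Bond=80.3203
(2,0): Delta=-1.0000 Bond=129.8402
(2,1): Delta=-0.7328 Bond=108.4571
(2,2): Delta=-0.2317 Bond=45.5899
(3,0): Delta=-1.0000 Bond=131.1386
(3,1): Delta=-1.0000 Bond=131.1386
(3,2): Delta=-0.5112 Bond=81.4656
(3,3): Delta=0.0000 Bond=0.0000
V0=39.4866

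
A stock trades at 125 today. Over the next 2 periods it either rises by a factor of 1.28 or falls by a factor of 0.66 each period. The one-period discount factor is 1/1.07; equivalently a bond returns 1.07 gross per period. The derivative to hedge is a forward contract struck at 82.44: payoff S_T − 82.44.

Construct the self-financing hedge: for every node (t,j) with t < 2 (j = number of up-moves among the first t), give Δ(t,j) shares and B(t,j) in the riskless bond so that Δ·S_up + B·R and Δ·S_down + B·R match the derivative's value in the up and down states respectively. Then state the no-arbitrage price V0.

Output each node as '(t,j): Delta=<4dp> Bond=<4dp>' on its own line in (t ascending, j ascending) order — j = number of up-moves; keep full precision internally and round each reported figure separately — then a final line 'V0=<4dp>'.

Under the risk-neutral measure, an up-move has probability p* = (R−d)/(u−d) = 0.6613 and values discount at R = 1.07.
Payoff layer (t=2): V(2,0)=-27.9900, V(2,1)=23.1600, V(2,2)=122.3600
(1,0): S=82.5000. Δ = (V_up−V_dn)/(S_up−S_dn) = (23.1600−-27.9900)/(105.6000−54.4500) = 1.0000. V = [p*·23.1600 + (1−p*)·-27.9900]/1.07 = 5.4533. B = V − Δ·S = -77.0467.
(1,1): S=160.0000. Δ = (V_up−V_dn)/(S_up−S_dn) = (122.3600−23.1600)/(204.8000−105.6000) = 1.0000. V = [p*·122.3600 + (1−p*)·23.1600]/1.07 = 82.9533. B = V − Δ·S = -77.0467.
(0,0): S=125.0000. Δ = (V_up−V_dn)/(S_up−S_dn) = (82.9533−5.4533)/(160.0000−82.5000) = 1.0000. V = [p*·82.9533 + (1−p*)·5.4533]/1.07 = 52.9937. B = V − Δ·S = -72.0063.
The time-0 hedge costs 52.9937, which is the no-arbitrage price.

(0,0): Delta=1.0000 Bond=-72.0063
(1,0): Delta=1.0000 Bond=-77.0467
(1,1): Delta=1.0000 Bond=-77.0467
V0=52.9937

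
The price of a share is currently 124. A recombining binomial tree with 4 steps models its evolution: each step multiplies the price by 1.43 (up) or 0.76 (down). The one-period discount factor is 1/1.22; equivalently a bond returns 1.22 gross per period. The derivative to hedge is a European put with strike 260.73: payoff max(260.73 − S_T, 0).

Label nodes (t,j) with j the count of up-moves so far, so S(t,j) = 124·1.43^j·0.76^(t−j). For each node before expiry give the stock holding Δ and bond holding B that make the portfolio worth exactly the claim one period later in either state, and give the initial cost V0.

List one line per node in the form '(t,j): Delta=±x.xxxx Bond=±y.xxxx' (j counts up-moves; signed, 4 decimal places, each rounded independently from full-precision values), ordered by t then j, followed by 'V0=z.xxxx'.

Risk-neutral probability p* = (R−d)/(u−d) = (1.22−0.76)/(1.43−0.76) = 0.6866.
At expiry t=4: V(4,0)=219.3609, V(4,1)=182.8908, V(4,2)=114.2694, V(4,3)=0.0000, V(4,4)=0.0000
Node (3,0) S=54.4330: V=(p*·182.8908+(1−p*)·219.3609)/1.22=159.2801; Δ=(182.8908−219.3609)/(77.8392−41.3691)=-1.0000; B=V−Δ·S=213.7131
Node (3,1) S=102.4200: V=(p*·114.2694+(1−p*)·182.8908)/1.22=111.2931; Δ=(114.2694−182.8908)/(146.4606−77.8392)=-1.0000; B=V−Δ·S=213.7131
Node (3,2) S=192.7114: V=(p*·0.0000+(1−p*)·114.2694)/1.22=29.3572; Δ=(0.0000−114.2694)/(275.5773−146.4606)=-0.8850; B=V−Δ·S=199.9085
Node (3,3) S=362.6017: V=(p*·0.0000+(1−p*)·0.0000)/1.22=0.0000; Δ=(0.0000−0.0000)/(518.5204−275.5773)=0.0000; B=V−Δ·S=0.0000
Node (2,0) S=71.6224: V=(p*·111.2931+(1−p*)·159.2801)/1.22=103.5523; Δ=(111.2931−159.2801)/(102.4200−54.4330)=-1.0000; B=V−Δ·S=175.1747
Node (2,1) S=134.7632: V=(p*·29.3572+(1−p*)·111.2931)/1.22=45.1136; Δ=(29.3572−111.2931)/(192.7114−102.4200)=-0.9075; B=V−Δ·S=167.4060
Node (2,2) S=253.5676: V=(p*·0.0000+(1−p*)·29.3572)/1.22=7.5422; Δ=(0.0000−29.3572)/(362.6017−192.7114)=-0.1728; B=V−Δ·S=51.3589
Node (1,0) S=94.2400: V=(p*·45.1136+(1−p*)·103.5523)/1.22=51.9920; Δ=(45.1136−103.5523)/(134.7632−71.6224)=-0.9255; B=V−Δ·S=139.2139
Node (1,1) S=177.3200: V=(p*·7.5422+(1−p*)·45.1136)/1.22=15.8347; Δ=(7.5422−45.1136)/(253.5676−134.7632)=-0.3162; B=V−Δ·S=71.9114
Node (0,0) S=124.0000: V=(p*·15.8347+(1−p*)·51.9920)/1.22=22.2685; Δ=(15.8347−51.9920)/(177.3200−94.2400)=-0.4352; B=V−Δ·S=76.2346
Each (Δ,B) replicates both successor values, so the strategy is self-financing and V0 is arbitrage-free.

(0,0): Delta=-0.4352 Bond=76.2346
(1,0): Delta=-0.9255 Bond=139.2139
(1,1): Delta=-0.3162 Bond=71.9114
(2,0): Delta=-1.0000 Bond=175.1747
(2,1): Delta=-0.9075 Bond=167.4060
(2,2): Delta=-0.1728 Bond=51.3589
(3,0): Delta=-1.0000 Bond=213.7131
(3,1): Delta=-1.0000 Bond=213.7131
(3,2): Delta=-0.8850 Bond=199.9085
(3,3): Delta=0.0000 Bond=0.0000
V0=22.2685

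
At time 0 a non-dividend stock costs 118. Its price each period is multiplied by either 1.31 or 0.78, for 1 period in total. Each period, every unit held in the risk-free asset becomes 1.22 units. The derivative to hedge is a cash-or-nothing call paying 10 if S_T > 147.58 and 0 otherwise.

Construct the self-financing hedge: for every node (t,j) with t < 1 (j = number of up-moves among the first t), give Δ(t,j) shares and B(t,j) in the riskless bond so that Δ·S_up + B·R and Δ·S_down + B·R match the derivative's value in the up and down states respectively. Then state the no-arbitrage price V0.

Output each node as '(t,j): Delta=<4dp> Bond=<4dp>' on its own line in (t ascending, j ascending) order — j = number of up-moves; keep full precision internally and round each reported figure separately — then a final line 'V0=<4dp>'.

Risk-neutral probability p* = (R−d)/(u−d) = (1.22−0.78)/(1.31−0.78) = 0.8302.
Terminal values V(1,·): V(1,0)=0.0000, V(1,1)=10.0000
  t=0,j=0: stock 118.0000 → up 154.5800 (V=10.0000), down 92.0400 (V=0.0000). Price 6.8048; hedge Δ=0.1599, bond B=-12.0631.
Root portfolio cost Δ·118+B reproduces V0=6.8048.

(0,0): Delta=0.1599 Bond=-12.0631
V0=6.8048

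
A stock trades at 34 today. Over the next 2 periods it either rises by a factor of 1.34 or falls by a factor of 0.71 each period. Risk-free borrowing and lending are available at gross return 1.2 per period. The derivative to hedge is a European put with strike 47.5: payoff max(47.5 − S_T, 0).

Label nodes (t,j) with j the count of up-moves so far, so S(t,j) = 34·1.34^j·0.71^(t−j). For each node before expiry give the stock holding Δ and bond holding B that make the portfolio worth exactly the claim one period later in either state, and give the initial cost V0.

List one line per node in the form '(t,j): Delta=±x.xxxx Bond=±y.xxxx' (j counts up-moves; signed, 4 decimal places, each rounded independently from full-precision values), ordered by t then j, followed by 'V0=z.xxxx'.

(0,0): Delta=-0.5900 Bond=24.7378
(1,0): Delta=-1.0000 Bond=39.5833
(1,1): Delta=-0.5279 Bond=26.8574
V0=4.6786

Risk-neutral probability p* = (R−d)/(u−d) = (1.2−0.71)/(1.34−0.71) = 0.7778.
Terminal values V(2,·): V(2,0)=30.3606, V(2,1)=15.1524, V(2,2)=0.0000
(1,0): S=24.1400. Δ = (V_up−V_dn)/(S_up−S_dn) = (15.1524−30.3606)/(32.3476−17.1394) = -1.0000. V = [p*·15.1524 + (1−p*)·30.3606]/1.2 = 15.4433. B = V − Δ·S = 39.5833.
(1,1): S=45.5600. Δ = (V_up−V_dn)/(S_up−S_dn) = (0.0000−15.1524)/(61.0504−32.3476) = -0.5279. V = [p*·0.0000 + (1−p*)·15.1524]/1.2 = 2.8060. B = V − Δ·S = 26.8574.
(0,0): S=34.0000. Δ = (V_up−V_dn)/(S_up−S_dn) = (2.8060−15.4433)/(45.5600−24.1400) = -0.5900. V = [p*·2.8060 + (1−p*)·15.4433]/1.2 = 4.6786. B = V − Δ·S = 24.7378.
Check: Δ(0,0)·S0 + B(0,0) = 4.6786 = V0.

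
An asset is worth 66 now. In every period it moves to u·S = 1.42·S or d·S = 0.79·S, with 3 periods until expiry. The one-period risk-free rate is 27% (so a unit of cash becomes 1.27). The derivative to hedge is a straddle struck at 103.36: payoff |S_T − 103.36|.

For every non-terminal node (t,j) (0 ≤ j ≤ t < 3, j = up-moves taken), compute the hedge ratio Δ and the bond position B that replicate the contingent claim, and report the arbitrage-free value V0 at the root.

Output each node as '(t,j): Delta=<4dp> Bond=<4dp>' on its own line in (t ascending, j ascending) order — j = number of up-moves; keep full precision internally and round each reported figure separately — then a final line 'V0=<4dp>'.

(0,0): Delta=0.4707 Bond=-8.9123
(1,0): Delta=-0.9352 Bond=61.9804
(1,1): Delta=0.7151 Bond=-34.2246
(2,0): Delta=-1.0000 Bond=81.3858
(2,1): Delta=-0.9239 Bond=77.8805
(2,2): Delta=1.0000 Bond=-81.3858
V0=22.1506

Risk-neutral probability p* = (R−d)/(u−d) = (1.27−0.79)/(1.42−0.79) = 0.7619.
Terminal values V(3,·): V(3,0)=70.8194, V(3,1)=44.8693, V(3,2)=1.7751, V(3,3)=85.6170
  t=2,j=0: stock 41.1906 → up 58.4907 (V=44.8693), down 32.5406 (V=70.8194). Price 40.1952; hedge Δ=-1.0000, bond B=81.3858.
  t=2,j=1: stock 74.0388 → up 105.1351 (V=1.7751), down 58.4907 (V=44.8693). Price 9.4769; hedge Δ=-0.9239, bond B=77.8805.
  t=2,j=2: stock 133.0824 → up 188.9770 (V=85.6170), down 105.1351 (V=1.7751). Price 51.6966; hedge Δ=1.0000, bond B=-81.3858.
  t=1,j=0: stock 52.1400 → up 74.0388 (V=9.4769), down 41.1906 (V=40.1952). Price 13.2211; hedge Δ=-0.9352, bond B=61.9804.
  t=1,j=1: stock 93.7200 → up 133.0824 (V=51.6966), down 74.0388 (V=9.4769). Price 32.7908; hedge Δ=0.7151, bond B=-34.2246.
  t=0,j=0: stock 66.0000 → up 93.7200 (V=32.7908), down 52.1400 (V=13.2211). Price 22.1506; hedge Δ=0.4707, bond B=-8.9123.
Self-financing check: at every node Δ·S+B equals the discounted successor values.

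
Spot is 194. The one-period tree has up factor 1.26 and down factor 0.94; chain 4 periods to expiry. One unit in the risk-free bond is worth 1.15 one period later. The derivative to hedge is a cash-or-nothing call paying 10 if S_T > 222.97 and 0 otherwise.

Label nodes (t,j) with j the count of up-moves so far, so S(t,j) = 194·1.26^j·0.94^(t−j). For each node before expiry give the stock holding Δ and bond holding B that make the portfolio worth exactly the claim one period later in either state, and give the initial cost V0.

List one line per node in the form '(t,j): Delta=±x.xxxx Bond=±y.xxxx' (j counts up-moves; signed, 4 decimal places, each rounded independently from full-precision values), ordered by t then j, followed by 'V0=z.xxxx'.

Since d<R<u, set p* = (R−d)/(u−d) = 0.6562; price each node as the discounted p*-expectation of its children.
Terminal values V(4,·): V(4,0)=0.0000, V(4,1)=0.0000, V(4,2)=10.0000, V(4,3)=10.0000, V(4,4)=10.0000
(3,0): S=161.1333. Δ = (V_up−V_dn)/(S_up−S_dn) = (0.0000−0.0000)/(203.0280−151.4653) = 0.0000. V = [p*·0.0000 + (1−p*)·0.0000]/1.15 = 0.0000. B = V − Δ·S = 0.0000.
(3,1): S=215.9872. Δ = (V_up−V_dn)/(S_up−S_dn) = (10.0000−0.0000)/(272.1439−203.0280) = 0.1447. V = [p*·10.0000 + (1−p*)·0.0000]/1.15 = 5.7065. B = V − Δ·S = -25.5435.
(3,2): S=289.5147. Δ = (V_up−V_dn)/(S_up−S_dn) = (10.0000−10.0000)/(364.7886−272.1439) = 0.0000. V = [p*·10.0000 + (1−p*)·10.0000]/1.15 = 8.6957. B = V − Δ·S = 8.6957.
(3,3): S=388.0729. Δ = (V_up−V_dn)/(S_up−S_dn) = (10.0000−10.0000)/(488.9719−364.7886) = 0.0000. V = [p*·10.0000 + (1−p*)·10.0000]/1.15 = 8.6957. B = V − Δ·S = 8.6957.
(2,0): S=171.4184. Δ = (V_up−V_dn)/(S_up−S_dn) = (5.7065−0.0000)/(215.9872−161.1333) = 0.1040. V = [p*·5.7065 + (1−p*)·0.0000]/1.15 = 3.2564. B = V − Δ·S = -14.5764.
(2,1): S=229.7736. Δ = (V_up−V_dn)/(S_up−S_dn) = (8.6957−5.7065)/(289.5147−215.9872) = 0.0407. V = [p*·8.6957 + (1−p*)·5.7065]/1.15 = 6.6679. B = V − Δ·S = -2.6731.
(2,2): S=307.9944. Δ = (V_up−V_dn)/(S_up−S_dn) = (8.6957−8.6957)/(388.0729−289.5147) = 0.0000. V = [p*·8.6957 + (1−p*)·8.6957]/1.15 = 7.5614. B = V − Δ·S = 7.5614.
(1,0): S=182.3600. Δ = (V_up−V_dn)/(S_up−S_dn) = (6.6679−3.2564)/(229.7736−171.4184) = 0.0585. V = [p*·6.6679 + (1−p*)·3.2564]/1.15 = 4.7785. B = V − Δ·S = -5.8825.
(1,1): S=244.4400. Δ = (V_up−V_dn)/(S_up−S_dn) = (7.5614−6.6679)/(307.9944−229.7736) = 0.0114. V = [p*·7.5614 + (1−p*)·6.6679]/1.15 = 6.3081. B = V − Δ·S = 3.5159.
(0,0): S=194.0000. Δ = (V_up−V_dn)/(S_up−S_dn) = (6.3081−4.7785)/(244.4400−182.3600) = 0.0246. V = [p*·6.3081 + (1−p*)·4.7785]/1.15 = 5.0281. B = V − Δ·S = 0.2480.
Root portfolio cost Δ·194+B reproduces V0=5.0281.

(0,0): Delta=0.0246 Bond=0.2480
(1,0): Delta=0.0585 Bond=-5.8825
(1,1): Delta=0.0114 Bond=3.5159
(2,0): Delta=0.1040 Bond=-14.5764
(2,1): Delta=0.0407 Bond=-2.6731
(2,2): Delta=0.0000 Bond=7.5614
(3,0): Delta=0.0000 Bond=0.0000
(3,1): Delta=0.1447 Bond=-25.5435
(3,2): Delta=0.0000 Bond=8.6957
(3,3): Delta=0.0000 Bond=8.6957
V0=5.0281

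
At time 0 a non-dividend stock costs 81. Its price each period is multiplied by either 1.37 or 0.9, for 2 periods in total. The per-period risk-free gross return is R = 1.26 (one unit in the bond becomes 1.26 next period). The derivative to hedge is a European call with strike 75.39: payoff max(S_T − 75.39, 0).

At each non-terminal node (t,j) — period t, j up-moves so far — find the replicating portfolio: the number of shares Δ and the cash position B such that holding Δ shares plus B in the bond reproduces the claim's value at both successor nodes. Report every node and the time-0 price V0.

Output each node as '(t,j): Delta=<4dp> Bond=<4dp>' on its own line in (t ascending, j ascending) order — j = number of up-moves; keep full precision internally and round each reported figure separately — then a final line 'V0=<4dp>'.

(0,0): Delta=0.9523 Bond=-43.2842
(1,0): Delta=0.7146 Bond=-37.2082
(1,1): Delta=1.0000 Bond=-59.8333
V0=33.8507

The replicating-portfolio and risk-neutral prices coincide; use p* = (1.26−0.9)/(1.37−0.9) = 0.7660 for the latter.
Terminal values V(2,·): V(2,0)=0.0000, V(2,1)=24.4830, V(2,2)=76.6389
  t=1,j=0: stock 72.9000 → up 99.8730 (V=24.4830), down 65.6100 (V=0.0000). Price 14.8833; hedge Δ=0.7146, bond B=-37.2082.
  t=1,j=1: stock 110.9700 → up 152.0289 (V=76.6389), down 99.8730 (V=24.4830). Price 51.1367; hedge Δ=1.0000, bond B=-59.8333.
  t=0,j=0: stock 81.0000 → up 110.9700 (V=51.1367), down 72.9000 (V=14.8833). Price 33.8507; hedge Δ=0.9523, bond B=-43.2842.
Root portfolio cost Δ·81+B reproduces V0=33.8507.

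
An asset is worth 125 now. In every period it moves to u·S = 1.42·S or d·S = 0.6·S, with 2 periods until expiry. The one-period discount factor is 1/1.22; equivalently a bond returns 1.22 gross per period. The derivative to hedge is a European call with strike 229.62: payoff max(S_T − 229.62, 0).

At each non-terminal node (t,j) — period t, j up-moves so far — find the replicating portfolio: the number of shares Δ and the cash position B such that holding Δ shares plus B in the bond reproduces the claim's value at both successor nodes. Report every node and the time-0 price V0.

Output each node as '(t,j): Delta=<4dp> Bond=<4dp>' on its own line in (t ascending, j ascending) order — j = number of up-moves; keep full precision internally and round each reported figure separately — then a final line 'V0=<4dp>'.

Since d<R<u, set p* = (R−d)/(u−d) = 0.7561; price each node as the discounted p*-expectation of its children.
Terminal payoffs: V(2,0)=0.0000, V(2,1)=0.0000, V(2,2)=22.4300
Node (1,0) S=75.0000: V=(p*·0.0000+(1−p*)·0.0000)/1.22=0.0000; Δ=(0.0000−0.0000)/(106.5000−45.0000)=0.0000; B=V−Δ·S=0.0000
Node (1,1) S=177.5000: V=(p*·22.4300+(1−p*)·0.0000)/1.22=13.9010; Δ=(22.4300−0.0000)/(252.0500−106.5000)=0.1541; B=V−Δ·S=-13.4526
Node (0,0) S=125.0000: V=(p*·13.9010+(1−p*)·0.0000)/1.22=8.6152; Δ=(13.9010−0.0000)/(177.5000−75.0000)=0.1356; B=V−Δ·S=-8.3373
Root portfolio cost Δ·125+B reproduces V0=8.6152.

(0,0): Delta=0.1356 Bond=-8.3373
(1,0): Delta=0.0000 Bond=0.0000
(1,1): Delta=0.1541 Bond=-13.4526
V0=8.6152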